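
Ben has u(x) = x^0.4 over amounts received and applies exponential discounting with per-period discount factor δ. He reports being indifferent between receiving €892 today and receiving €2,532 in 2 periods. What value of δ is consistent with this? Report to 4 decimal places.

The payoff in 2 periods is discounted by δ^2, so u(892) = δ^2·u(2532) and δ^2 = u(892)/u(2532).
With u(x) = x^0.4: δ^2 = 892^0.4/2532^0.4 = (892/2532)^0.4 = 0.65881.
So δ = 0.65881^(1/2) ≈ 0.8117.

δ ≈ 0.8117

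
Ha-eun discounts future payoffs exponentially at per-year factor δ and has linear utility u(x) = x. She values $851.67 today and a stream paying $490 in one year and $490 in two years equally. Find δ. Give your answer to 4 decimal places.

δ ≈ 0.9100

Present value of the stream is 490·δ + 490·δ². Indifference gives 490δ + 490δ² = 851.67.
So 490δ² + 490δ − 851.67 = 0.
The positive root is δ = [−490 + √(490² + 4·490·851.67)] / (2·490) = (−490 + 1381.801)/980 ≈ 0.9100.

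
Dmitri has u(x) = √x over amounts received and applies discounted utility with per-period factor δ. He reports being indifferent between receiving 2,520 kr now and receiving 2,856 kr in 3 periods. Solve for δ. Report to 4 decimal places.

δ ≈ 0.9794

Indifference means u(2520) = δ^3 · u(2856), so δ^3 = u(2520)/u(2856).
Since u(x) = √x, δ^3 = √(2520/2856) = 0.93934.
Hence δ = (0.93934)^(1/3) = 0.979356.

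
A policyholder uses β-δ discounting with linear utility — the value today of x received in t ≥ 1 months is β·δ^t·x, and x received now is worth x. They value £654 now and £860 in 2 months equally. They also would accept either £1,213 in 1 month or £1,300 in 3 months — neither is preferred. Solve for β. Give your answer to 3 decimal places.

β ≈ 0.815

The second indifference involves only future payoffs, so β cancels: β·δ^1·1213 = β·δ^3·1300, giving δ^2 = 1213/1300 = 0.93308, so δ = 0.96596.
Now use the now-vs-future pair: 654 = β·δ^2·860 gives β = 654/(0.93308·860) ≈ 0.815.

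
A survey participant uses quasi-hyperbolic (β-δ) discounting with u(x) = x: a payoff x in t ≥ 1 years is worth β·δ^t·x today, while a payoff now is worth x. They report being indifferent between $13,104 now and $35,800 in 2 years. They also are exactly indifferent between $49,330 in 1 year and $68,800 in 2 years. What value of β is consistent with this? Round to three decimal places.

From the later pair, β·δ^1·49330 = β·δ^2·68800; dividing through, δ = 49330/68800 = 0.71701.
Now use the now-vs-future pair: 13104 = β·δ^2·35800 gives β = 13104/(0.51410·35800) ≈ 0.712.

β ≈ 0.712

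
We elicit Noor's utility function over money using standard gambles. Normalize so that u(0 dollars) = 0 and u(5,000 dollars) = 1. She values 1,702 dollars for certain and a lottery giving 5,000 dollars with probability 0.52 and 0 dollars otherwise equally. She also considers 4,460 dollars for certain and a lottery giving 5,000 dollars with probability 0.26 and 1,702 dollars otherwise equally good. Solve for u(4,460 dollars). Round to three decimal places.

0.645

The first gamble pins u(1,702 dollars): it must equal 0.52·1 + 0.48·0 = 0.52.
The second indifference gives u(4,460 dollars) = 0.26·u(5,000 dollars) + 0.74·u(1,702 dollars) = 0.26·1.00 + 0.74·0.52 = 0.6448.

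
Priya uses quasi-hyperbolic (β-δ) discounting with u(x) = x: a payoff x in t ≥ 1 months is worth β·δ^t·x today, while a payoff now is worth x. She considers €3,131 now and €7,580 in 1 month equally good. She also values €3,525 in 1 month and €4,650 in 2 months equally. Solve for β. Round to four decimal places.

From the later pair, β·δ^1·3525 = β·δ^2·4650; dividing through, δ = 3525/4650 = 0.75806.
Now use the now-vs-future pair: 3131 = β·δ·7580 gives β = 3131/(0.75806·7580) ≈ 0.5449.

β ≈ 0.5449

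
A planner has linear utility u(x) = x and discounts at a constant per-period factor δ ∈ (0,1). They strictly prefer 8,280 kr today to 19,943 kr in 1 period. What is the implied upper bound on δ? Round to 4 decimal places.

δ < 0.4152

The preference means 8280 > δ·19943.
So δ < 8280/19943 = 0.41518.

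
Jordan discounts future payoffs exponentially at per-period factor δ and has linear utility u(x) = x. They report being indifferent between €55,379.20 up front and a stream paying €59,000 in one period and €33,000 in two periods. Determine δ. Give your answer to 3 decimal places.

Equating present values: 55379.20 = 59000δ + 33000δ².
That is, 33000δ² + 59000δ − 55379.20 = 0, a quadratic in δ.
The positive root is δ = [−59000 + √(59000² + 4·33000·55379.20)] / (2·33000) = (−59000 + 103880.000)/66000 ≈ 0.680.

δ ≈ 0.680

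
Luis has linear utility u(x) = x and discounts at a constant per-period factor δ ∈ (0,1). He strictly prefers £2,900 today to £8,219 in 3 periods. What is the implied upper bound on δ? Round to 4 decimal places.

Under u(x) = x this choice says 2900 > δ^3·8219.
Hence δ^3 < 2900/8219 = 0.35284, and x ↦ x^(1/3) is increasing on (0,∞).
δ < (2900/8219)^(1/3) ≈ 0.7066.

δ < 0.7066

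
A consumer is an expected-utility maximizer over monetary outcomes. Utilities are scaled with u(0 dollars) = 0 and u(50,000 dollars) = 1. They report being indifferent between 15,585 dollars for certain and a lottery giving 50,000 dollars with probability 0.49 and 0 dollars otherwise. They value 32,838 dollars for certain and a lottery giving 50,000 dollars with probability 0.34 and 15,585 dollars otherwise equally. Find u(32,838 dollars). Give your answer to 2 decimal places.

First, u(15,585 dollars) = 0.49·u(50,000 dollars) + 0.51·u(0 dollars) = 0.49.
Chaining: u(32,838 dollars) = 0.34·1.00 + 0.66·0.49 = 0.6634.

0.66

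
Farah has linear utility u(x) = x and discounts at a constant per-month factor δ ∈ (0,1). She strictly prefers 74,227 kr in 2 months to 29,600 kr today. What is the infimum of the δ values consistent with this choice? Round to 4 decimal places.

δ > 0.6315

Comparing present values: 29600 < δ^2·74227.
Dividing by 74227: δ^2 > 0.39878. Both sides are positive, so the square root keeps the direction.
δ > (29600/74227)^(1/2) ≈ 0.6315.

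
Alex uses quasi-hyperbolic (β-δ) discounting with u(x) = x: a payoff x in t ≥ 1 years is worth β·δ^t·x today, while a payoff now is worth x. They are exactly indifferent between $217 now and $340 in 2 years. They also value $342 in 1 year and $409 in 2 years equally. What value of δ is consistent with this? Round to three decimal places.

From the later pair, β·δ^1·342 = β·δ^2·409; dividing through, δ = 342/409 = 0.83619.

δ ≈ 0.836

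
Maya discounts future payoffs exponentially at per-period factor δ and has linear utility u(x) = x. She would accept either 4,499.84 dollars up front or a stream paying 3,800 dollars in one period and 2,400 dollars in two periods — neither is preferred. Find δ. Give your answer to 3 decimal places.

δ ≈ 0.790

Present value of the stream is 3800·δ + 2400·δ². Indifference gives 3800δ + 2400δ² = 4499.84.
So 2400δ² + 3800δ − 4499.84 = 0.
By the quadratic formula (taking the positive root), δ = (−3800 + √57638464.00) / 4800 ≈ 0.790.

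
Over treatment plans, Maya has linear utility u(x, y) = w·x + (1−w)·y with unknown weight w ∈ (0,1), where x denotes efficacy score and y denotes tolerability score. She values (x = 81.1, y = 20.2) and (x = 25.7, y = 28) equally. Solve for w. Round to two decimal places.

w = 0.12

u(81.1,20.2) = u(25.7,28) means w·81.1 + (1−w)·20.2 = w·25.7 + (1−w)·28.
Collecting terms: w·55.4 = (1−w)·7.8.
The marginal rate of substitution is 7.8/55.4, so w = 7.8/(55.4+7.8) = 0.12.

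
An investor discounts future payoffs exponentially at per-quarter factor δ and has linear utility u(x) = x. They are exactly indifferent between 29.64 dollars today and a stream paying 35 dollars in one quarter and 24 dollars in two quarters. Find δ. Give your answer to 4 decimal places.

The stream is worth 35δ + 24δ² today, so 35δ + 24δ² = 29.64.
That is, 24δ² + 35δ − 29.64 = 0, a quadratic in δ.
By the quadratic formula (taking the positive root), δ = (−35 + √4070.44) / 48 ≈ 0.6000.

δ ≈ 0.6000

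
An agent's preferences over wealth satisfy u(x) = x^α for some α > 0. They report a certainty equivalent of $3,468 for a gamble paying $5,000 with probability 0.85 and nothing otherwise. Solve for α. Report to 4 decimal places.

α ≈ 0.4442

Since u(0) = 0, the lottery's EU is 0.85·5000^α.
Setting u(3468) equal to that: 3468^α = 0.85·5000^α ⇒ (3468/5000)^α = 0.85.
Take logs: α = ln 0.85 / ln(3468/5000) ≈ 0.444211.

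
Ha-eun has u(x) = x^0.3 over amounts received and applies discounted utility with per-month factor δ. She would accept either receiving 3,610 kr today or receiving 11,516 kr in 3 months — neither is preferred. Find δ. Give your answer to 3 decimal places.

δ ≈ 0.890

Equating discounted utilities: u(3610) = δ^3·u(11516) ⇒ δ^3 = u(3610)/u(11516).
With u(x) = x^0.3: δ^3 = 3610^0.3/11516^0.3 = (3610/11516)^0.3 = 0.70609.
Hence δ = (0.70609)^(1/3) = 0.89047.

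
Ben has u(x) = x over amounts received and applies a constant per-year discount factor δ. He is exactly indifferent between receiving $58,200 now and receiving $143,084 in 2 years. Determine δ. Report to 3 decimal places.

Equating discounted utilities: u(58200) = δ^2·u(143084) ⇒ δ^2 = u(58200)/u(143084).
With u(x) = x: δ^2 = 58200/143084 = 0.40675.
Hence δ = (0.40675)^(1/2) = 0.63777.

δ ≈ 0.638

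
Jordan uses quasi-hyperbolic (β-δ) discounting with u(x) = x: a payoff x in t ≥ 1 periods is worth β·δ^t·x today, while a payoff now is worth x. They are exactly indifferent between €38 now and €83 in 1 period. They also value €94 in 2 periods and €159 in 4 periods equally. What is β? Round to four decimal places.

β ≈ 0.5954

The second indifference involves only future payoffs, so β cancels: β·δ^2·94 = β·δ^4·159, giving δ^2 = 94/159 = 0.59119, so δ = 0.76889.
Now use the now-vs-future pair: 38 = β·δ·83 gives β = 38/(0.76889·83) ≈ 0.5954.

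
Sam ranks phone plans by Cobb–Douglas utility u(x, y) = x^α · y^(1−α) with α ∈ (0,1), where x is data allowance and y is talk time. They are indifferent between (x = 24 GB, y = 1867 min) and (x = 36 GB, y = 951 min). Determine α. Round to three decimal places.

α ≈ 0.625

The Cobb–Douglas utilities coincide, so 24^α·1867^(1−α) = 36^α·951^(1−α).
Taking logs: α·ln 24 + (1−α)·ln 1867 = α·ln 36 + (1−α)·ln 951, i.e. α·-0.405465 = (1−α)·-0.674574.
So α/(1−α) = (-0.674574)/(-0.405465) = 1.663705, and α = 1.663705/2.663705 ≈ 0.625.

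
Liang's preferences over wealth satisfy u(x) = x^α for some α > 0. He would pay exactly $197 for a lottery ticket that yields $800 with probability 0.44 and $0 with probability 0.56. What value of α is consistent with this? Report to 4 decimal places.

The lottery's expected utility is 0.44·u(800) + 0.56·u(0) = 0.44·800^α (since u(0) = 0 for α > 0).
Indifference: 197^α = 0.44·800^α, so (197/800)^α = 0.44.
Taking logs: α·ln(197/800) = ln(0.44), so α = -0.8209806 / -1.4014080 ≈ 0.5858.

α ≈ 0.5858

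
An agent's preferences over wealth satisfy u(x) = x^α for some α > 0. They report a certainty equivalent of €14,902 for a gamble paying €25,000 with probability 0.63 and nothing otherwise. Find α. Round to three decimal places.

α ≈ 0.893

Since u(0) = 0, the lottery's EU is 0.63·25000^α.
Indifference: 14902^α = 0.63·25000^α, so (14902/25000)^α = 0.63.
Take logs: α = ln 0.63 / ln(14902/25000) ≈ 0.89303.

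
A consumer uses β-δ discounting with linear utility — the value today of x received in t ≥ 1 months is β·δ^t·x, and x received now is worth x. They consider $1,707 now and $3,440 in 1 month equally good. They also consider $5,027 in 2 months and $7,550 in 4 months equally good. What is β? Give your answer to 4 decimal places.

β ≈ 0.6081

From the later pair, β·δ^2·5027 = β·δ^4·7550; dividing through, δ^2 = 5027/7550 = 0.66583, so δ = 0.81598.
Substituting δ into 1707 = β·δ·3440: β = 1707/(2806.981) ≈ 0.6081.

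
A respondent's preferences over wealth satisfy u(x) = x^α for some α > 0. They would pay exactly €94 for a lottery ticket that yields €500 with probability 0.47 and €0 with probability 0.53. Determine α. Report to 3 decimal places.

α ≈ 0.452

Since u(0) = 0, the lottery's EU is 0.47·500^α.
Indifference: 94^α = 0.47·500^α, so (94/500)^α = 0.47.
α = ln(0.47) / ln(94/500) = -0.755023/-1.671313 ≈ 0.452.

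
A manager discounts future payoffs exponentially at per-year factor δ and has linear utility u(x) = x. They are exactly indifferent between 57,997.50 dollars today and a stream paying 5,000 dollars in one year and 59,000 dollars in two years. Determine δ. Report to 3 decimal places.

Present value of the stream is 5000·δ + 59000·δ². Indifference gives 5000δ + 59000δ² = 57997.50.
That is, 59000δ² + 5000δ − 57997.50 = 0, a quadratic in δ.
δ = (−5000 + √(5000² + 4·59000·57997.50)) / (2·59000) = (−5000 + √13712410000.00) / 118000 ≈ 0.950.

δ ≈ 0.950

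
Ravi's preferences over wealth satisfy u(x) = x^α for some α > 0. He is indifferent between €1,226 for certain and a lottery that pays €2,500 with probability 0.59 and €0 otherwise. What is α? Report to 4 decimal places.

α ≈ 0.7405

The lottery's expected utility is 0.59·u(2500) + 0.41·u(0) = 0.59·2500^α (since u(0) = 0 for α > 0).
Indifference: 1226^α = 0.59·2500^α, so (1226/2500)^α = 0.59.
α = ln(0.59) / ln(1226/2500) = -0.5276327/-0.7125339 ≈ 0.7405.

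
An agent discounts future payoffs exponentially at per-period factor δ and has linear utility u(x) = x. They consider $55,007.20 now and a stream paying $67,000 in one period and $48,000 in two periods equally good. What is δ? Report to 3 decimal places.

Present value of the stream is 67000·δ + 48000·δ². Indifference gives 67000δ + 48000δ² = 55007.20.
So 48000δ² + 67000δ − 55007.20 = 0.
The positive root is δ = [−67000 + √(67000² + 4·48000·55007.20)] / (2·48000) = (−67000 + 122680.000)/96000 ≈ 0.580.

δ ≈ 0.580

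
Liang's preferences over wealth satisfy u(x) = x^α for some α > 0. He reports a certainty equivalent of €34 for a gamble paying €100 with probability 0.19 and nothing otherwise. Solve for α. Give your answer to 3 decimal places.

α ≈ 1.539

The lottery's expected utility is 0.19·u(100) + 0.81·u(0) = 0.19·100^α (since u(0) = 0 for α > 0).
Indifference: 34^α = 0.19·100^α, so (34/100)^α = 0.19.
α = ln(0.19) / ln(34/100) = -1.660731/-1.078810 ≈ 1.539.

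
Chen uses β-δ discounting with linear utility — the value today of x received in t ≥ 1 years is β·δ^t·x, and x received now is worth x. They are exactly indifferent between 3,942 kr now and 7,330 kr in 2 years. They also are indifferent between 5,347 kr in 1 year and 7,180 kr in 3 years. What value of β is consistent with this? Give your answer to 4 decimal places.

β ≈ 0.7221

The second indifference involves only future payoffs, so β cancels: β·δ^1·5347 = β·δ^3·7180, giving δ^2 = 5347/7180 = 0.74471, so δ = 0.86296.
The first indifference: 3942 = β·δ^2·7330, so β = 3942/(δ^2·7330) = 3942/(0.74471·7330) ≈ 0.7221.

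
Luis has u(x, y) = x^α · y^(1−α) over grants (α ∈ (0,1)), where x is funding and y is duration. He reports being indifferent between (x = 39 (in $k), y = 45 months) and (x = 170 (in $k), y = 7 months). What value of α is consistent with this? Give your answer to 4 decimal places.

Indifference: 39^α · 45^(1−α) = 170^α · 7^(1−α).
Taking logs: α·ln 39 + (1−α)·ln 45 = α·ln 170 + (1−α)·ln 7, i.e. α·-1.4722368 = (1−α)·-1.8607523.
So α/(1−α) = (-1.8607523)/(-1.4722368) = 1.2638947, and α = 1.2638947/2.2638947 ≈ 0.5583.

α ≈ 0.5583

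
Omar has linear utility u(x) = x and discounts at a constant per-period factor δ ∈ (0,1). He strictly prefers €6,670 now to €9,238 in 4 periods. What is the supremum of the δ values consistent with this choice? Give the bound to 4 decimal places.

δ < 0.9218

Comparing present values: 6670 > δ^4·9238.
Hence δ^4 < 6670/9238 = 0.72202, and x ↦ x^(1/4) is increasing on (0,∞).
δ < (6670/9238)^(1/4) ≈ 0.9218.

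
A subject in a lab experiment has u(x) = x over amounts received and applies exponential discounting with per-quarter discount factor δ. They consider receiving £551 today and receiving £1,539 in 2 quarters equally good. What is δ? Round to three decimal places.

δ ≈ 0.598

The payoff in 2 quarters is discounted by δ^2, so u(551) = δ^2·u(1539) and δ^2 = u(551)/u(1539).
With u(x) = x: δ^2 = 551/1539 = 0.35802.
So δ = 0.35802^(1/2) ≈ 0.598.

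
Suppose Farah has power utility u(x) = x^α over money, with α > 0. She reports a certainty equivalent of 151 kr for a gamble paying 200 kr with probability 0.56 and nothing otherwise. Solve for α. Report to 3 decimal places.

EU(lottery) = 0.56·200^α + 0.44·0 = 0.56·200^α.
Equating: 151^α = 0.56·200^α, i.e. 0.7550^α = 0.56.
α = ln(0.56) / ln(151/200) = -0.579818/-0.281038 ≈ 2.063.

α ≈ 2.063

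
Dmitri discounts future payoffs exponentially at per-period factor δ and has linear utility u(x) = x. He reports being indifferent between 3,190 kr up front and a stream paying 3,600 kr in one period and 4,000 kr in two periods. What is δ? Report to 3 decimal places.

Present value of the stream is 3600·δ + 4000·δ². Indifference gives 3600δ + 4000δ² = 3190.
So 4000δ² + 3600δ − 3190 = 0.
δ = (−3600 + √(3600² + 4·4000·3190)) / (2·4000) = (−3600 + √64000000.00) / 8000 ≈ 0.550.

δ ≈ 0.550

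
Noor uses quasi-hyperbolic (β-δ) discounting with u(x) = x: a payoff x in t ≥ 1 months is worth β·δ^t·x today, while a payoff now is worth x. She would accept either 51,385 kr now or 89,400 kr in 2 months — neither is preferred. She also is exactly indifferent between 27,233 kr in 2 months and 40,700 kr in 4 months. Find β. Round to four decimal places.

The second indifference involves only future payoffs, so β cancels: β·δ^2·27233 = β·δ^4·40700, giving δ^2 = 27233/40700 = 0.66912, so δ = 0.81799.
Now use the now-vs-future pair: 51385 = β·δ^2·89400 gives β = 51385/(0.66912·89400) ≈ 0.8590.

β ≈ 0.8590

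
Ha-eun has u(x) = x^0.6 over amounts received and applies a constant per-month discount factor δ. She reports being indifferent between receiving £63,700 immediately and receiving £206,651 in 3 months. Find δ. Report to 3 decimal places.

δ ≈ 0.790

Equating discounted utilities: u(63700) = δ^3·u(206651) ⇒ δ^3 = u(63700)/u(206651).
With u(x) = x^0.6: δ^3 = 63700^0.6/206651^0.6 = (63700/206651)^0.6 = 0.49356.
Hence δ = (0.49356)^(1/3) = 0.79028.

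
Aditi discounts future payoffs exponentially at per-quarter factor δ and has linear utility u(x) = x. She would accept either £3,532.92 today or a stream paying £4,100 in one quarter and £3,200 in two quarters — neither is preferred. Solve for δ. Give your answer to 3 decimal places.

δ ≈ 0.590

Present value of the stream is 4100·δ + 3200·δ². Indifference gives 4100δ + 3200δ² = 3532.92.
So 3200δ² + 4100δ − 3532.92 = 0.
By the quadratic formula (taking the positive root), δ = (−4100 + √62031376.00) / 6400 ≈ 0.590.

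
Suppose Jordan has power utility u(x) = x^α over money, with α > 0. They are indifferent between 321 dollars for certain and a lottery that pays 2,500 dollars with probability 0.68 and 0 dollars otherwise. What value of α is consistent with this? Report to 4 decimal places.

Since u(0) = 0, the lottery's EU is 0.68·2500^α.
Setting u(321) equal to that: 321^α = 0.68·2500^α ⇒ (321/2500)^α = 0.68.
Taking logs: α·ln(321/2500) = ln(0.68), so α = -0.3856625 / -2.0526049 ≈ 0.1879.

α ≈ 0.1879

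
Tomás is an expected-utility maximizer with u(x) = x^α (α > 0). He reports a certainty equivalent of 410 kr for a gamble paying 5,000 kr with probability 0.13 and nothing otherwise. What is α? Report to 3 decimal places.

The lottery's expected utility is 0.13·u(5000) + 0.87·u(0) = 0.13·5000^α (since u(0) = 0 for α > 0).
Indifference: 410^α = 0.13·5000^α, so (410/5000)^α = 0.13.
Taking logs: α·ln(410/5000) = ln(0.13), so α = -2.040221 / -2.501036 ≈ 0.816.

α ≈ 0.816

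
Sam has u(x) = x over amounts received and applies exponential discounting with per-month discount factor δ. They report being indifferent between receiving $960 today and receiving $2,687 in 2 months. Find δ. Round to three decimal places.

Indifference means u(960) = δ^2 · u(2687), so δ^2 = u(960)/u(2687).
With u(x) = x: δ^2 = 960/2687 = 0.35728.
Hence δ = (0.35728)^(1/2) = 0.59773.

δ ≈ 0.598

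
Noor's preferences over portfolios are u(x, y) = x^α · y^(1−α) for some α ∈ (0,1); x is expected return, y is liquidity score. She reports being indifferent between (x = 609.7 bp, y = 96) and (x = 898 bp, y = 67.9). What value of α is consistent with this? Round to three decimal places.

The Cobb–Douglas utilities coincide, so 609.7^α·96^(1−α) = 898^α·67.9^(1−α).
Rearrange to (609.7/898)^α = (67.9/96)^(1−α) and take logs: α·-0.387203 = (1−α)·-0.346312.
Thus α·(-0.733515) = -0.346312, so α = -0.346312/-0.733515 ≈ 0.472.

α ≈ 0.472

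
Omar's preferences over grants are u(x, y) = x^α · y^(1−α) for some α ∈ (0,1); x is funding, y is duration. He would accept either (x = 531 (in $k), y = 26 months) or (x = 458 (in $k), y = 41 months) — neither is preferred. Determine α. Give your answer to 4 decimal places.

Indifference: 531^α · 26^(1−α) = 458^α · 41^(1−α).
(531/458)^α = (41/26)^(1−α); take logs: α·ln(531/458) = (1−α)·ln(41/26), i.e. α·0.1478928 = (1−α)·0.4554755.
So α/(1−α) = (0.4554755)/(0.1478928) = 3.0797679, and α = 3.0797679/4.0797679 ≈ 0.7549.

α ≈ 0.7549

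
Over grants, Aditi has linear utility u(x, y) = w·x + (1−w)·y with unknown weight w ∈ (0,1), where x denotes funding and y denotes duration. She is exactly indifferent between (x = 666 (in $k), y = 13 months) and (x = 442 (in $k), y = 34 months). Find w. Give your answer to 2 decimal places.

u(666,13) = u(442,34) means w·666 + (1−w)·13 = w·442 + (1−w)·34.
Collecting terms: w·224 = (1−w)·21.
So w/(1−w) = 21/224 = 0.0938, giving w = 21/(224+21) = 0.09.

w = 0.09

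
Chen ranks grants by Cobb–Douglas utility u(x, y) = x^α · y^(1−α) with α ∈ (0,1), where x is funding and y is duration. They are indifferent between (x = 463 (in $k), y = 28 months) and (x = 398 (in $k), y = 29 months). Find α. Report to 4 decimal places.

The Cobb–Douglas utilities coincide, so 463^α·28^(1−α) = 398^α·29^(1−α).
Taking logs: α·ln 463 + (1−α)·ln 28 = α·ln 398 + (1−α)·ln 29, i.e. α·0.1512750 = (1−α)·0.0350913.
Thus α·(0.1863663) = 0.0350913, so α = 0.0350913/0.1863663 ≈ 0.1883.

α ≈ 0.1883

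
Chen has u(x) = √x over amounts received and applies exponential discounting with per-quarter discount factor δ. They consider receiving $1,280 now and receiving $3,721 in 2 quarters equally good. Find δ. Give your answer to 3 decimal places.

δ ≈ 0.766

The payoff in 2 quarters is discounted by δ^2, so u(1280) = δ^2·u(3721) and δ^2 = u(1280)/u(3721).
With u(x) = √x: δ^2 = √1280/√3721 = √(1280/3721) = 0.58651.
So δ = 0.58651^(1/2) ≈ 0.766.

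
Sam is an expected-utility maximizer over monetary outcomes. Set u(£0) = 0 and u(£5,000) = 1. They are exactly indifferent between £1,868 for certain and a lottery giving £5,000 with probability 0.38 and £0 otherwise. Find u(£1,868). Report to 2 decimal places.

0.38

By the standard-gamble method, u(£1,868) is just the indifference probability on the best outcome: 0.38.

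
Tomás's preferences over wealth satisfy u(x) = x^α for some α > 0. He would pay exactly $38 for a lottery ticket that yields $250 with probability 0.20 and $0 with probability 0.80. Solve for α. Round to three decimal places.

α ≈ 0.854

EU(lottery) = 0.20·250^α + 0.80·0 = 0.20·250^α.
Equating: 38^α = 0.20·250^α, i.e. 0.1520^α = 0.20.
α = ln(0.20) / ln(38/250) = -1.609438/-1.883875 ≈ 0.854.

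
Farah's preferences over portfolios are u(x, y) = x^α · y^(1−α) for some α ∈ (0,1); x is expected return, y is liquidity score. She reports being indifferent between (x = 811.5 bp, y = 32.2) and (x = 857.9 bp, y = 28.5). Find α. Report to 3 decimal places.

α ≈ 0.687

Indifference: 811.5^α · 32.2^(1−α) = 857.9^α · 28.5^(1−α).
(811.5/857.9)^α = (28.5/32.2)^(1−α); take logs: α·ln(811.5/857.9) = (1−α)·ln(28.5/32.2), i.e. α·-0.055603 = (1−α)·-0.122062.
With A = -0.055603 and B = -0.122062: α·A = (1−α)·B, so α = B/(A+B) = -0.122062/-0.177665 ≈ 0.687.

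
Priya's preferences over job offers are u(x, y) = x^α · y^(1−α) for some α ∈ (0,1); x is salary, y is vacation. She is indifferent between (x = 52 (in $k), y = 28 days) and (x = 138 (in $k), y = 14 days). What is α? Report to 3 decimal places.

Indifference: 52^α · 28^(1−α) = 138^α · 14^(1−α).
Rearrange to (52/138)^α = (14/28)^(1−α) and take logs: α·-0.976010 = (1−α)·-0.693147.
Thus α·(-1.669157) = -0.693147, so α = -0.693147/-1.669157 ≈ 0.415.

α ≈ 0.415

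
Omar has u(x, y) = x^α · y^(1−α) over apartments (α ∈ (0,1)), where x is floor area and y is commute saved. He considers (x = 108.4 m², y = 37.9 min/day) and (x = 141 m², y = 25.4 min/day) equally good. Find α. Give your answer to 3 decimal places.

α ≈ 0.604

Set the two utilities equal: 108.4^α·37.9^(1−α) = 141^α·25.4^(1−α).
Rearrange to (108.4/141)^α = (25.4/37.9)^(1−α) and take logs: α·-0.262932 = (1−α)·-0.400202.
So α/(1−α) = (-0.400202)/(-0.262932) = 1.522074, and α = 1.522074/2.522074 ≈ 0.604.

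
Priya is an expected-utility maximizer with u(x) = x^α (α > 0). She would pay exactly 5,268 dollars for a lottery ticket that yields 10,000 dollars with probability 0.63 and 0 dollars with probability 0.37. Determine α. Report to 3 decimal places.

α ≈ 0.721

The lottery's expected utility is 0.63·u(10000) + 0.37·u(0) = 0.63·10000^α (since u(0) = 0 for α > 0).
Setting u(5268) equal to that: 5268^α = 0.63·10000^α ⇒ (5268/10000)^α = 0.63.
Taking logs: α·ln(5268/10000) = ln(0.63), so α = -0.462035 / -0.640934 ≈ 0.721.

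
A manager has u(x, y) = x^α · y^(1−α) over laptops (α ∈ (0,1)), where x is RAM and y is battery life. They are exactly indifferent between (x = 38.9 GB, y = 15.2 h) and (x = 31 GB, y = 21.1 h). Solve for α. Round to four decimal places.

α ≈ 0.5910

Indifference: 38.9^α · 15.2^(1−α) = 31^α · 21.1^(1−α).
(38.9/31)^α = (21.1/15.2)^(1−α); take logs: α·ln(38.9/31) = (1−α)·ln(21.1/15.2), i.e. α·0.2270070 = (1−α)·0.3279776.
Thus α·(0.5549846) = 0.3279776, so α = 0.3279776/0.5549846 ≈ 0.5910.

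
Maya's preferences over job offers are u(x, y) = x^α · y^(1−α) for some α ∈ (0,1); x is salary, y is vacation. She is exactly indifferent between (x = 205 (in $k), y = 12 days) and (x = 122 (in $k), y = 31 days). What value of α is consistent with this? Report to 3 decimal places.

Set the two utilities equal: 205^α·12^(1−α) = 122^α·31^(1−α).
Rearrange to (205/122)^α = (31/12)^(1−α) and take logs: α·0.518989 = (1−α)·0.949081.
So α/(1−α) = (0.949081)/(0.518989) = 1.828711, and α = 1.828711/2.828711 ≈ 0.646.

α ≈ 0.646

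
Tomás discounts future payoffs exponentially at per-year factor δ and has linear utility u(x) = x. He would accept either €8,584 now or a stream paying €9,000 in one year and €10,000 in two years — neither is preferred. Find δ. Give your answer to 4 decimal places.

δ ≈ 0.5800

Equating present values: 8584 = 9000δ + 10000δ².
Rearranged: 10000δ² + 9000δ − 8584 = 0.
The positive root is δ = [−9000 + √(9000² + 4·10000·8584)] / (2·10000) = (−9000 + 20600.000)/20000 ≈ 0.5800.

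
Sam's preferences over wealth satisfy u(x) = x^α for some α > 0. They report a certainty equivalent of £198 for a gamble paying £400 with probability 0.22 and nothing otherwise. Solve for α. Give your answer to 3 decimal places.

EU(lottery) = 0.22·400^α + 0.78·0 = 0.22·400^α.
Equating: 198^α = 0.22·400^α, i.e. 0.4950^α = 0.22.
Taking logs: α·ln(198/400) = ln(0.22), so α = -1.514128 / -0.703198 ≈ 2.153.

α ≈ 2.153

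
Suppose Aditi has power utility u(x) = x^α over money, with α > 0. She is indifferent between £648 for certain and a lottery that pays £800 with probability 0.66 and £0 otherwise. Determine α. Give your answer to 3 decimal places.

The lottery's expected utility is 0.66·u(800) + 0.34·u(0) = 0.66·800^α (since u(0) = 0 for α > 0).
Indifference: 648^α = 0.66·800^α, so (648/800)^α = 0.66.
Take logs: α = ln 0.66 / ln(648/800) ≈ 1.97187.

α ≈ 1.972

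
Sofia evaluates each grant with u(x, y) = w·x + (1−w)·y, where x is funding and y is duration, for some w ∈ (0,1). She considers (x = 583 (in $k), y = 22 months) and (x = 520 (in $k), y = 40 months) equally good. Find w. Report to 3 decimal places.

w = 0.222

u(583,22) = u(520,40) means w·583 + (1−w)·22 = w·520 + (1−w)·40.
w·(583−520) = (1−w)·(40−22), i.e. w·63 = (1−w)·18.
The marginal rate of substitution is 18/63, so w = 18/(63+18) = 0.222.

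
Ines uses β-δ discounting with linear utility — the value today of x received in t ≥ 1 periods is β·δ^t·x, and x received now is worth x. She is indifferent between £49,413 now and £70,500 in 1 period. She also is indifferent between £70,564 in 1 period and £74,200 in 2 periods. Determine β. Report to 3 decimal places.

From the later pair, β·δ^1·70564 = β·δ^2·74200; dividing through, δ = 70564/74200 = 0.95100.
Substituting δ into 49413 = β·δ·70500: β = 49413/(67045.310) ≈ 0.737.

β ≈ 0.737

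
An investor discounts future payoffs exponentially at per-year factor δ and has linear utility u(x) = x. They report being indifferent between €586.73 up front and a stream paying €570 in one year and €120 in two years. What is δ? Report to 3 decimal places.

δ ≈ 0.870

The stream is worth 570δ + 120δ² today, so 570δ + 120δ² = 586.73.
So 120δ² + 570δ − 586.73 = 0.
The positive root is δ = [−570 + √(570² + 4·120·586.73)] / (2·120) = (−570 + 778.801)/240 ≈ 0.870.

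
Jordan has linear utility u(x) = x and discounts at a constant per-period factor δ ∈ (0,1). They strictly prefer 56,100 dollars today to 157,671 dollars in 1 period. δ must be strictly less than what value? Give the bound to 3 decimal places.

δ < 0.356

The preference means 56100 > δ·157671.
Dividing through by 157671 gives δ < 0.35580.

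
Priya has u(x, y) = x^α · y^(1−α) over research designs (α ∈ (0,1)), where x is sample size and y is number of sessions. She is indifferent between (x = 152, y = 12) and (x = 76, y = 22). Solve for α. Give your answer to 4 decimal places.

α ≈ 0.4665

The Cobb–Douglas utilities coincide, so 152^α·12^(1−α) = 76^α·22^(1−α).
(152/76)^α = (22/12)^(1−α); take logs: α·ln(152/76) = (1−α)·ln(22/12), i.e. α·0.6931472 = (1−α)·0.6061358.
Thus α·(1.2992830) = 0.6061358, so α = 0.6061358/1.2992830 ≈ 0.4665.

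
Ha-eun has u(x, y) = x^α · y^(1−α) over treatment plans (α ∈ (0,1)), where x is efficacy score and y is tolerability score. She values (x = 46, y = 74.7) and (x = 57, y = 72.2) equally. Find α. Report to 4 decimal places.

α ≈ 0.1370

The Cobb–Douglas utilities coincide, so 46^α·74.7^(1−α) = 57^α·72.2^(1−α).
Rearrange to (46/57)^α = (72.2/74.7)^(1−α) and take logs: α·-0.2144099 = (1−α)·-0.0340400.
So α/(1−α) = (-0.0340400)/(-0.2144099) = 0.1587613, and α = 0.1587613/1.1587613 ≈ 0.1370.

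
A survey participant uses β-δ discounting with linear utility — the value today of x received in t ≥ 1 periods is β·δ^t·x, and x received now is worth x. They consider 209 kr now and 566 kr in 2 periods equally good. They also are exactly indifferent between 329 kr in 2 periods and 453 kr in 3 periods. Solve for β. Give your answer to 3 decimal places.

From the later pair, β·δ^2·329 = β·δ^3·453; dividing through, δ = 329/453 = 0.72627.
Substituting δ into 209 = β·δ^2·566: β = 209/(298.546) ≈ 0.700.

β ≈ 0.700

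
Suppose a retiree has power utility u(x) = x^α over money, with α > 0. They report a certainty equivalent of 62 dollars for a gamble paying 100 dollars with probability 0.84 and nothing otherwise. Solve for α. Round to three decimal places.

EU(lottery) = 0.84·100^α + 0.16·0 = 0.84·100^α.
Indifference: 62^α = 0.84·100^α, so (62/100)^α = 0.84.
Take logs: α = ln 0.84 / ln(62/100) ≈ 0.36473.

α ≈ 0.365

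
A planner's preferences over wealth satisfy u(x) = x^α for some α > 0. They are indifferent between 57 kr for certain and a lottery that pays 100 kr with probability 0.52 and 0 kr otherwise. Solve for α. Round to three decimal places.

EU(lottery) = 0.52·100^α + 0.48·0 = 0.52·100^α.
Setting u(57) equal to that: 57^α = 0.52·100^α ⇒ (57/100)^α = 0.52.
Taking logs: α·ln(57/100) = ln(0.52), so α = -0.653926 / -0.562119 ≈ 1.163.

α ≈ 1.163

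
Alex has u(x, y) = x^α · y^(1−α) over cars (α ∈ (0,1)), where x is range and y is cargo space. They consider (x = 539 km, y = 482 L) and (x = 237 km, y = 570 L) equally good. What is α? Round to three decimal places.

Indifference: 539^α · 482^(1−α) = 237^α · 570^(1−α).
Rearrange to (539/237)^α = (570/482)^(1−α) and take logs: α·0.821655 = (1−α)·0.167692.
Thus α·(0.989347) = 0.167692, so α = 0.167692/0.989347 ≈ 0.169.

α ≈ 0.169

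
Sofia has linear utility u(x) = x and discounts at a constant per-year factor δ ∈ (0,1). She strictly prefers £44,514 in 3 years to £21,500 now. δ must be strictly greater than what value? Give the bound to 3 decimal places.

Under u(x) = x this choice says 21500 < δ^3·44514.
Hence δ^3 > 21500/44514 = 0.48299, and x ↦ x^(1/3) is increasing on (0,∞).
δ > (21500/44514)^(1/3) ≈ 0.785.

δ > 0.785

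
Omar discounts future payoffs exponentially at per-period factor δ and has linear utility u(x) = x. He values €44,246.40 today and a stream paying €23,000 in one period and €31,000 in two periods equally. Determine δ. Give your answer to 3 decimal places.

The stream is worth 23000δ + 31000δ² today, so 23000δ + 31000δ² = 44246.40.
That is, 31000δ² + 23000δ − 44246.40 = 0, a quadratic in δ.
By the quadratic formula (taking the positive root), δ = (−23000 + √6015553600.00) / 62000 ≈ 0.880.

δ ≈ 0.880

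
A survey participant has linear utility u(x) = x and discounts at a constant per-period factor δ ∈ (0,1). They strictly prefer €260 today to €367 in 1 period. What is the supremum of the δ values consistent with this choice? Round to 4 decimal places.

δ < 0.7084

Comparing present values: 260 > δ·367.
So δ < 260/367 = 0.70845.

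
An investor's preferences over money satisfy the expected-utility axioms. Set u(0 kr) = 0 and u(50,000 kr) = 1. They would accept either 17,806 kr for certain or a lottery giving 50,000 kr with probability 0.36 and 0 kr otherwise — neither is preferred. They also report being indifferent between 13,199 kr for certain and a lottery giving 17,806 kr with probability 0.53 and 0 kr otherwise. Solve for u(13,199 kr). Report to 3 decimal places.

The first gamble pins u(17,806 kr): it must equal 0.36·1 + 0.64·0 = 0.36.
Then u(13,199 kr) = 0.53·u(17,806 kr) + 0.47·u(0 kr) = 0.53·0.36 + 0.47·0.00 = 0.1908.

0.191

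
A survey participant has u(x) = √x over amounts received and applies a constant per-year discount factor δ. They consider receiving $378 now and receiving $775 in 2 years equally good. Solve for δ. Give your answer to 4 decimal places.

The payoff in 2 years is discounted by δ^2, so u(378) = δ^2·u(775) and δ^2 = u(378)/u(775).
With u(x) = √x: δ^2 = √378/√775 = √(378/775) = 0.69839.
Hence δ = (0.69839)^(1/2) = 0.835694.

δ ≈ 0.8357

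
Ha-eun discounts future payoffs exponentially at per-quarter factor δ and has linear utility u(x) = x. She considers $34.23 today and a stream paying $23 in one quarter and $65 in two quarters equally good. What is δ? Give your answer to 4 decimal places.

δ ≈ 0.5700

Equating present values: 34.23 = 23δ + 65δ².
Rearranged: 65δ² + 23δ − 34.23 = 0.
The positive root is δ = [−23 + √(23² + 4·65·34.23)] / (2·65) = (−23 + 97.102)/130 ≈ 0.5700.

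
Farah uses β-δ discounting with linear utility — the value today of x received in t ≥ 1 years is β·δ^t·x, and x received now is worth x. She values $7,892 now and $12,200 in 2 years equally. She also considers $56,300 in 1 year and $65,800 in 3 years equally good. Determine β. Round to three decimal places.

β ≈ 0.756

Both payoffs in the second observation are in the future, so β drops out: δ^1·56300 = δ^3·65800 ⇒ δ^2 = 56300/65800 = 0.85562, so δ = 0.92500.
Substituting δ into 7892 = β·δ^2·12200: β = 7892/(10438.602) ≈ 0.756.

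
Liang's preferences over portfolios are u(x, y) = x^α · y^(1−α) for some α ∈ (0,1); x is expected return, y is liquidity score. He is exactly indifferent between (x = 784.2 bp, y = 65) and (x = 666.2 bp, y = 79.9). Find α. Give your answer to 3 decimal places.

Set the two utilities equal: 784.2^α·65^(1−α) = 666.2^α·79.9^(1−α).
Rearrange to (784.2/666.2)^α = (79.9/65)^(1−α) and take logs: α·0.163074 = (1−α)·0.206389.
So α/(1−α) = (0.206389)/(0.163074) = 1.265616, and α = 1.265616/2.265616 ≈ 0.559.

α ≈ 0.559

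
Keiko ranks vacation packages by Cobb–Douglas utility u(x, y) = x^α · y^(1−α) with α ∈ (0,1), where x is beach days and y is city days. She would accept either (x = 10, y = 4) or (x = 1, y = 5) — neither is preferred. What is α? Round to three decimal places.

The Cobb–Douglas utilities coincide, so 10^α·4^(1−α) = 1^α·5^(1−α).
Taking logs: α·ln 10 + (1−α)·ln 4 = α·ln 1 + (1−α)·ln 5, i.e. α·2.302585 = (1−α)·0.223144.
So α/(1−α) = (0.223144)/(2.302585) = 0.096910, and α = 0.096910/1.096910 ≈ 0.088.

α ≈ 0.088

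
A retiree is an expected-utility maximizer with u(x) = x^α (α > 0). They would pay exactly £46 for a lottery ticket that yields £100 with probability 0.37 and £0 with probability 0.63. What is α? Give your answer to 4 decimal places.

α ≈ 1.2804

The lottery's expected utility is 0.37·u(100) + 0.63·u(0) = 0.37·100^α (since u(0) = 0 for α > 0).
Indifference: 46^α = 0.37·100^α, so (46/100)^α = 0.37.
Taking logs: α·ln(46/100) = ln(0.37), so α = -0.9942523 / -0.7765288 ≈ 1.2804.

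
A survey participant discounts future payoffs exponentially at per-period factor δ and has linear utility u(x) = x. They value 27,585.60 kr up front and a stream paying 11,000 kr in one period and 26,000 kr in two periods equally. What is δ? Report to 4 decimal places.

Present value of the stream is 11000·δ + 26000·δ². Indifference gives 11000δ + 26000δ² = 27585.60.
So 26000δ² + 11000δ − 27585.60 = 0.
The positive root is δ = [−11000 + √(11000² + 4·26000·27585.60)] / (2·26000) = (−11000 + 54680.000)/52000 ≈ 0.8400.

δ ≈ 0.8400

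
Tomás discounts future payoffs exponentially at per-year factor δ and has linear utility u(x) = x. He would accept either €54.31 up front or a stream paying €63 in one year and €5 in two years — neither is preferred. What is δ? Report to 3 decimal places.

Equating present values: 54.31 = 63δ + 5δ².
Rearranged: 5δ² + 63δ − 54.31 = 0.
By the quadratic formula (taking the positive root), δ = (−63 + √5055.20) / 10 ≈ 0.810.

δ ≈ 0.810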